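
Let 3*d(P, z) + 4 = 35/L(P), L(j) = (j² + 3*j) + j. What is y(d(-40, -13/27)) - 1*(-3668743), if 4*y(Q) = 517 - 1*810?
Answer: 14674679/4 ≈ 3.6687e+6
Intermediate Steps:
L(j) = j² + 4*j
d(P, z) = -4/3 + 35/(3*P*(4 + P)) (d(P, z) = -4/3 + (35/((P*(4 + P))))/3 = -4/3 + (35*(1/(P*(4 + P))))/3 = -4/3 + (35/(P*(4 + P)))/3 = -4/3 + 35/(3*P*(4 + P)))
y(Q) = -293/4 (y(Q) = (517 - 1*810)/4 = (517 - 810)/4 = (¼)*(-293) = -293/4)
y(d(-40, -13/27)) - 1*(-3668743) = -293/4 - 1*(-3668743) = -293/4 + 3668743 = 14674679/4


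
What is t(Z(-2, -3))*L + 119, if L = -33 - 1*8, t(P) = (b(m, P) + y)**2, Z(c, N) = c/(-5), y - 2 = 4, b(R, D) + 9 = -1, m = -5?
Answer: -537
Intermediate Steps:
b(R, D) = -10 (b(R, D) = -9 - 1 = -10)
y = 6 (y = 2 + 4 = 6)
Z(c, N) = -c/5 (Z(c, N) = c*(-1/5) = -c/5)
t(P) = 16 (t(P) = (-10 + 6)**2 = (-4)**2 = 16)
L = -41 (L = -33 - 8 = -41)
t(Z(-2, -3))*L + 119 = 16*(-41) + 119 = -656 + 119 = -537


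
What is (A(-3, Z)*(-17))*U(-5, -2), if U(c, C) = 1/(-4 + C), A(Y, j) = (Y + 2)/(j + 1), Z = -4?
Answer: 17/18 ≈ 0.94444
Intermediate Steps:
A(Y, j) = (2 + Y)/(1 + j)
(A(-3, Z)*(-17))*U(-5, -2) = (((2 - 3)/(1 - 4))*(-17))/(-4 - 2) = ((-1/(-3))*(-17))/(-6) = (-1/3*(-1)*(-17))*(-1/6) = ((1/3)*(-17))*(-1/6) = -17/3*(-1/6) = 17/18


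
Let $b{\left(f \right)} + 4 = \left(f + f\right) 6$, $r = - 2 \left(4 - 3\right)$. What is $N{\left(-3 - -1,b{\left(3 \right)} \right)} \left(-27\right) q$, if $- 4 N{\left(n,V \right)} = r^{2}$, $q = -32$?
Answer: $-864$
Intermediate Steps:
$r = -2$ ($r = \left(-2\right) 1 = -2$)
$b{\left(f \right)} = -4 + 12 f$ ($b{\left(f \right)} = -4 + \left(f + f\right) 6 = -4 + 2 f 6 = -4 + 12 f$)
$N{\left(n,V \right)} = -1$ ($N{\left(n,V \right)} = - \frac{\left(-2\right)^{2}}{4} = \left(- \frac{1}{4}\right) 4 = -1$)
$N{\left(-3 - -1,b{\left(3 \right)} \right)} \left(-27\right) q = \left(-1\right) \left(-27\right) \left(-32\right) = 27 \left(-32\right) = -864$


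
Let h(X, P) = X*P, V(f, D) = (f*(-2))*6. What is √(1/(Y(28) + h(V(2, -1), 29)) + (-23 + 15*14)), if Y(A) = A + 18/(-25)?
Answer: √52264497038/16718 ≈ 13.675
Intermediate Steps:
Y(A) = -18/25 + A (Y(A) = A + 18*(-1/25) = A - 18/25 = -18/25 + A)
V(f, D) = -12*f (V(f, D) = -2*f*6 = -12*f)
h(X, P) = P*X
√(1/(Y(28) + h(V(2, -1), 29)) + (-23 + 15*14)) = √(1/((-18/25 + 28) + 29*(-12*2)) + (-23 + 15*14)) = √(1/(682/25 + 29*(-24)) + (-23 + 210)) = √(1/(682/25 - 696) + 187) = √(1/(-16718/25) + 187) = √(-25/16718 + 187) = √(3126241/16718) = √52264497038/16718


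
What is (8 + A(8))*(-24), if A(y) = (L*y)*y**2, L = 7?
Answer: -86208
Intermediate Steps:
A(y) = 7*y**3 (A(y) = (7*y)*y**2 = 7*y**3)
(8 + A(8))*(-24) = (8 + 7*8**3)*(-24) = (8 + 7*512)*(-24) = (8 + 3584)*(-24) = 3592*(-24) = -86208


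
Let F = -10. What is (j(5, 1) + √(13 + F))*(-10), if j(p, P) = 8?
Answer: -80 - 10*√3 ≈ -97.321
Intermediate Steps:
(j(5, 1) + √(13 + F))*(-10) = (8 + √(13 - 10))*(-10) = (8 + √3)*(-10) = -80 - 10*√3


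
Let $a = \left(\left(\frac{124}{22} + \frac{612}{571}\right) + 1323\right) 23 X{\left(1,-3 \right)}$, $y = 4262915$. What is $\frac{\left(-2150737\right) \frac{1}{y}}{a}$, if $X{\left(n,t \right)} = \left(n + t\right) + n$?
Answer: $\frac{13508779097}{818878820994365} \approx 1.6497 \cdot 10^{-5}$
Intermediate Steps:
$X{\left(n,t \right)} = t + 2 n$
$a = - \frac{192093631}{6281}$ ($a = \left(\left(\frac{124}{22} + \frac{612}{571}\right) + 1323\right) 23 \left(-3 + 2 \cdot 1\right) = \left(\left(124 \cdot \frac{1}{22} + 612 \cdot \frac{1}{571}\right) + 1323\right) 23 \left(-3 + 2\right) = \left(\left(\frac{62}{11} + \frac{612}{571}\right) + 1323\right) 23 \left(-1\right) = \left(\frac{42134}{6281} + 1323\right) \left(-23\right) = \frac{8351897}{6281} \left(-23\right) = - \frac{192093631}{6281} \approx -30583.0$)
$\frac{\left(-2150737\right) \frac{1}{y}}{a} = \frac{\left(-2150737\right) \frac{1}{4262915}}{- \frac{192093631}{6281}} = \left(-2150737\right) \frac{1}{4262915} \left(- \frac{6281}{192093631}\right) = \left(- \frac{2150737}{4262915}\right) \left(- \frac{6281}{192093631}\right) = \frac{13508779097}{818878820994365}$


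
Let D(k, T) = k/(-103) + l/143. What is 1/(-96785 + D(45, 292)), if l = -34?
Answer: -14729/1425556202 ≈ -1.0332e-5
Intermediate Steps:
D(k, T) = -34/143 - k/103 (D(k, T) = k/(-103) - 34/143 = k*(-1/103) - 34*1/143 = -k/103 - 34/143 = -34/143 - k/103)
1/(-96785 + D(45, 292)) = 1/(-96785 + (-34/143 - 1/103*45)) = 1/(-96785 + (-34/143 - 45/103)) = 1/(-96785 - 9937/14729) = 1/(-1425556202/14729) = -14729/1425556202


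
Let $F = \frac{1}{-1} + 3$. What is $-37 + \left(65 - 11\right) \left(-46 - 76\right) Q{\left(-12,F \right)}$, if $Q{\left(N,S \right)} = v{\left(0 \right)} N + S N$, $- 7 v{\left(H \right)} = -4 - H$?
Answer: $\frac{1422749}{7} \approx 2.0325 \cdot 10^{5}$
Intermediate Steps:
$v{\left(H \right)} = \frac{4}{7} + \frac{H}{7}$ ($v{\left(H \right)} = - \frac{-4 - H}{7} = \frac{4}{7} + \frac{H}{7}$)
$F = 2$ ($F = -1 + 3 = 2$)
$Q{\left(N,S \right)} = \frac{4 N}{7} + N S$ ($Q{\left(N,S \right)} = \left(\frac{4}{7} + \frac{1}{7} \cdot 0\right) N + S N = \left(\frac{4}{7} + 0\right) N + N S = \frac{4 N}{7} + N S$)
$-37 + \left(65 - 11\right) \left(-46 - 76\right) Q{\left(-12,F \right)} = -37 + \left(65 - 11\right) \left(-46 - 76\right) \frac{1}{7} \left(-12\right) \left(4 + 7 \cdot 2\right) = -37 + 54 \left(-122\right) \frac{1}{7} \left(-12\right) \left(4 + 14\right) = -37 - 6588 \cdot \frac{1}{7} \left(-12\right) 18 = -37 - - \frac{1423008}{7} = -37 + \frac{1423008}{7} = \frac{1422749}{7}$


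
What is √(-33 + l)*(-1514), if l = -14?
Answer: -1514*I*√47 ≈ -10379.0*I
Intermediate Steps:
√(-33 + l)*(-1514) = √(-33 - 14)*(-1514) = √(-47)*(-1514) = (I*√47)*(-1514) = -1514*I*√47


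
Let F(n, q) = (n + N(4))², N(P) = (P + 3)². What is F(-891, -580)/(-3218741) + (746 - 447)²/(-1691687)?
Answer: -1487103846409/5445102306067 ≈ -0.27311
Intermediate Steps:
N(P) = (3 + P)²
F(n, q) = (49 + n)² (F(n, q) = (n + (3 + 4)²)² = (n + 7²)² = (n + 49)² = (49 + n)²)
F(-891, -580)/(-3218741) + (746 - 447)²/(-1691687) = (49 - 891)²/(-3218741) + (746 - 447)²/(-1691687) = (-842)²*(-1/3218741) + 299²*(-1/1691687) = 708964*(-1/3218741) + 89401*(-1/1691687) = -708964/3218741 - 89401/1691687 = -1487103846409/5445102306067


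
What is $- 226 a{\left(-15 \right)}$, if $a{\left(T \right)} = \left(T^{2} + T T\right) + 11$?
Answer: $-104186$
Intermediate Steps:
$a{\left(T \right)} = 11 + 2 T^{2}$ ($a{\left(T \right)} = \left(T^{2} + T^{2}\right) + 11 = 2 T^{2} + 11 = 11 + 2 T^{2}$)
$- 226 a{\left(-15 \right)} = - 226 \left(11 + 2 \left(-15\right)^{2}\right) = - 226 \left(11 + 2 \cdot 225\right) = - 226 \left(11 + 450\right) = \left(-226\right) 461 = -104186$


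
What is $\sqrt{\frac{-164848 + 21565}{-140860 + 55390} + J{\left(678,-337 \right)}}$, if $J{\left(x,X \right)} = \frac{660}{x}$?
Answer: $\frac{3 \sqrt{62276873010}}{459910} \approx 1.6278$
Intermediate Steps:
$\sqrt{\frac{-164848 + 21565}{-140860 + 55390} + J{\left(678,-337 \right)}} = \sqrt{\frac{-164848 + 21565}{-140860 + 55390} + \frac{660}{678}} = \sqrt{- \frac{143283}{-85470} + 660 \cdot \frac{1}{678}} = \sqrt{\left(-143283\right) \left(- \frac{1}{85470}\right) + \frac{110}{113}} = \sqrt{\frac{6823}{4070} + \frac{110}{113}} = \sqrt{\frac{1218699}{459910}} = \frac{3 \sqrt{62276873010}}{459910}$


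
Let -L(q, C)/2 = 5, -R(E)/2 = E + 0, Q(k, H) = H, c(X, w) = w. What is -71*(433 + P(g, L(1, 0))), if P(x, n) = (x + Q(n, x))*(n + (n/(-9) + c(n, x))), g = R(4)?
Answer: -449359/9 ≈ -49929.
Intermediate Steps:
R(E) = -2*E (R(E) = -2*(E + 0) = -2*E)
L(q, C) = -10 (L(q, C) = -2*5 = -10)
g = -8 (g = -2*4 = -8)
P(x, n) = 2*x*(x + 8*n/9) (P(x, n) = (x + x)*(n + (n/(-9) + x)) = (2*x)*(n + (n*(-⅑) + x)) = (2*x)*(n + (-n/9 + x)) = (2*x)*(n + (x - n/9)) = (2*x)*(x + 8*n/9) = 2*x*(x + 8*n/9))
-71*(433 + P(g, L(1, 0))) = -71*(433 + (2/9)*(-8)*(8*(-10) + 9*(-8))) = -71*(433 + (2/9)*(-8)*(-80 - 72)) = -71*(433 + (2/9)*(-8)*(-152)) = -71*(433 + 2432/9) = -71*6329/9 = -449359/9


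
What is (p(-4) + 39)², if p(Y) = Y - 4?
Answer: 961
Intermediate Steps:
p(Y) = -4 + Y
(p(-4) + 39)² = ((-4 - 4) + 39)² = (-8 + 39)² = 31² = 961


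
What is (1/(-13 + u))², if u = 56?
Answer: 1/1849 ≈ 0.00054083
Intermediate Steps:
(1/(-13 + u))² = (1/(-13 + 56))² = (1/43)² = 1/1849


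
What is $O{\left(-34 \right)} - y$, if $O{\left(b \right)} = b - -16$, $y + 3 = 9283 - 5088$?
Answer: $-4210$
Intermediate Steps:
$y = 4192$ ($y = -3 + \left(9283 - 5088\right) = -3 + 4195 = 4192$)
$O{\left(b \right)} = 16 + b$ ($O{\left(b \right)} = b + 16 = 16 + b$)
$O{\left(-34 \right)} - y = \left(16 - 34\right) - 4192 = -18 - 4192 = -4210$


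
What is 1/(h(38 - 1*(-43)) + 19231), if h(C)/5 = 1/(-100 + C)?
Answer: 19/365384 ≈ 5.2000e-5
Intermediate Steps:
h(C) = 5/(-100 + C)
1/(h(38 - 1*(-43)) + 19231) = 1/(5/(-100 + (38 - 1*(-43))) + 19231) = 1/(5/(-100 + (38 + 43)) + 19231) = 1/(5/(-100 + 81) + 19231) = 1/(5/(-19) + 19231) = 1/(5*(-1/19) + 19231) = 1/(-5/19 + 19231) = 1/(365384/19) = 19/365384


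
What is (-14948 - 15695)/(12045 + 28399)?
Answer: -30643/40444 ≈ -0.75766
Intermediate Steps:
(-14948 - 15695)/(12045 + 28399) = -30643/40444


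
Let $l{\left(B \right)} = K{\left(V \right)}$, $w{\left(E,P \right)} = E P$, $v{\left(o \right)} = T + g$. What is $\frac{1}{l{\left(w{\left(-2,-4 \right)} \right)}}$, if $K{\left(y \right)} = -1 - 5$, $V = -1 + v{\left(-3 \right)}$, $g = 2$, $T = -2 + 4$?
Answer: $- \frac{1}{6} \approx -0.16667$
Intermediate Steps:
$T = 2$
$v{\left(o \right)} = 4$ ($v{\left(o \right)} = 2 + 2 = 4$)
$V = 3$ ($V = -1 + 4 = 3$)
$K{\left(y \right)} = -6$
$l{\left(B \right)} = -6$
$\frac{1}{l{\left(w{\left(-2,-4 \right)} \right)}} = \frac{1}{-6} = - \frac{1}{6}$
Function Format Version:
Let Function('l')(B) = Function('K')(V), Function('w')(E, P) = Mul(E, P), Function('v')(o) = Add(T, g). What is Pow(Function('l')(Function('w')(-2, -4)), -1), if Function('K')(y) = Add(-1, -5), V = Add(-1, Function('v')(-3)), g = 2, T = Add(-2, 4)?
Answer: Rational(-1, 6) ≈ -0.16667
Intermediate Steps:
T = 2
Function('v')(o) = 4 (Function('v')(o) = Add(2, 2) = 4)
V = 3 (V = Add(-1, 4) = 3)
Function('K')(y) = -6
Function('l')(B) = -6
Pow(Function('l')(Function('w')(-2, -4)), -1) = Pow(-6, -1) = Rational(-1, 6)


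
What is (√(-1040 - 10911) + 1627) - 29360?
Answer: -27733 + I*√11951 ≈ -27733.0 + 109.32*I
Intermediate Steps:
(√(-1040 - 10911) + 1627) - 29360 = (√(-11951) + 1627) - 29360 = (I*√11951 + 1627) - 29360 = (1627 + I*√11951) - 29360 = -27733 + I*√11951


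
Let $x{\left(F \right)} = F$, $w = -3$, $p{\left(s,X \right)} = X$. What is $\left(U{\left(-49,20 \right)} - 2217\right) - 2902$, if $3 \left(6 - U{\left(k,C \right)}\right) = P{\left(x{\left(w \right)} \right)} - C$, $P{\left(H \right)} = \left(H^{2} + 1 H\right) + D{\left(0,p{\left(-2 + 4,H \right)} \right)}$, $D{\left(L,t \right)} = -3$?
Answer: $- \frac{15322}{3} \approx -5107.3$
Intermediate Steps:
$P{\left(H \right)} = -3 + H + H^{2}$ ($P{\left(H \right)} = \left(H^{2} + 1 H\right) - 3 = \left(H^{2} + H\right) - 3 = \left(H + H^{2}\right) - 3 = -3 + H + H^{2}$)
$U{\left(k,C \right)} = 5 + \frac{C}{3}$ ($U{\left(k,C \right)} = 6 - \frac{\left(-3 - 3 + \left(-3\right)^{2}\right) - C}{3} = 6 - \frac{\left(-3 - 3 + 9\right) - C}{3} = 6 - \frac{3 - C}{3} = 6 + \left(-1 + \frac{C}{3}\right) = 5 + \frac{C}{3}$)
$\left(U{\left(-49,20 \right)} - 2217\right) - 2902 = \left(\left(5 + \frac{1}{3} \cdot 20\right) - 2217\right) - 2902 = \left(\left(5 + \frac{20}{3}\right) - 2217\right) - 2902 = \left(\frac{35}{3} - 2217\right) - 2902 = - \frac{6616}{3} - 2902 = - \frac{15322}{3}$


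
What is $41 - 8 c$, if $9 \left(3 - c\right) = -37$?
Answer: $- \frac{143}{9} \approx -15.889$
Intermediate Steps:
$c = \frac{64}{9}$ ($c = 3 - - \frac{37}{9} = 3 + \frac{37}{9} = \frac{64}{9} \approx 7.1111$)
$41 - 8 c = 41 - \frac{512}{9} = - \frac{143}{9}$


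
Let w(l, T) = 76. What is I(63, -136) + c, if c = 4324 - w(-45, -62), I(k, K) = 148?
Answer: 4396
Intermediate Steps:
c = 4248 (c = 4324 - 1*76 = 4324 - 76 = 4248)
I(63, -136) + c = 148 + 4248 = 4396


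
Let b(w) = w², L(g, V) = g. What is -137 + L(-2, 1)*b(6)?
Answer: -209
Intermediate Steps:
-137 + L(-2, 1)*b(6) = -137 - 2*6² = -137 - 2*36 = -137 - 72 = -209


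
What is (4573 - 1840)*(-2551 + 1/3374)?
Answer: -23523130509/3374 ≈ -6.9719e+6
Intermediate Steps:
(4573 - 1840)*(-2551 + 1/3374) = 2733*(-2551 + 1/3374) = 2733*(-8607073/3374) = -23523130509/3374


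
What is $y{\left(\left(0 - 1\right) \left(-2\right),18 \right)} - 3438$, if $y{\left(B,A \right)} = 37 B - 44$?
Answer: $-3408$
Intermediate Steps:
$y{\left(B,A \right)} = -44 + 37 B$
$y{\left(\left(0 - 1\right) \left(-2\right),18 \right)} - 3438 = \left(-44 + 37 \left(0 - 1\right) \left(-2\right)\right) - 3438 = \left(-44 + 37 \left(\left(-1\right) \left(-2\right)\right)\right) - 3438 = \left(-44 + 37 \cdot 2\right) - 3438 = \left(-44 + 74\right) - 3438 = 30 - 3438 = -3408$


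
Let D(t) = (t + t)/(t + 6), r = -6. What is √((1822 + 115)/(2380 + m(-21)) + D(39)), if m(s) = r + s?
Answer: √18844815/2715 ≈ 1.5989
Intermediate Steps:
m(s) = -6 + s
D(t) = 2*t/(6 + t) (D(t) = (2*t)/(6 + t) = 2*t/(6 + t))
√((1822 + 115)/(2380 + m(-21)) + D(39)) = √((1822 + 115)/(2380 + (-6 - 21)) + 2*39/(6 + 39)) = √(1937/(2380 - 27) + 2*39/45) = √(1937/2353 + 2*39*(1/45)) = √(1937*(1/2353) + 26/15) = √(149/181 + 26/15) = √(6941/2715) = √18844815/2715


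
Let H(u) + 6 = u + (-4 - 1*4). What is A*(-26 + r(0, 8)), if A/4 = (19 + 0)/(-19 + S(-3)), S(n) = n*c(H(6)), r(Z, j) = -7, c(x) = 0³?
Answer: 132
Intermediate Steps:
H(u) = -14 + u (H(u) = -6 + (u + (-4 - 1*4)) = -6 + (u + (-4 - 4)) = -6 + (u - 8) = -6 + (-8 + u) = -14 + u)
c(x) = 0
S(n) = 0 (S(n) = n*0 = 0)
A = -4 (A = 4*((19 + 0)/(-19 + 0)) = 4*(19/(-19)) = 4*(19*(-1/19)) = 4*(-1) = -4)
A*(-26 + r(0, 8)) = -4*(-26 - 7) = -4*(-33) = 132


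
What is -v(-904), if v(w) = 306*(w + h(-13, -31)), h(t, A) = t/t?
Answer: 276318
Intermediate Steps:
h(t, A) = 1
v(w) = 306 + 306*w (v(w) = 306*(w + 1) = 306*(1 + w) = 306 + 306*w)
-v(-904) = -(306 + 306*(-904)) = -(306 - 276624) = -1*(-276318) = 276318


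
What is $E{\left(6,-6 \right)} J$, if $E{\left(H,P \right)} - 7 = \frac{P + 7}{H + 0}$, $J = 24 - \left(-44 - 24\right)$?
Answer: $\frac{1978}{3} \approx 659.33$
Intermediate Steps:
$J = 92$ ($J = 24 - \left(-44 - 24\right) = 24 - -68 = 24 + 68 = 92$)
$E{\left(H,P \right)} = 7 + \frac{7 + P}{H}$ ($E{\left(H,P \right)} = 7 + \frac{P + 7}{H + 0} = 7 + \frac{7 + P}{H}$)
$E{\left(6,-6 \right)} J = \frac{7 - 6 + 7 \cdot 6}{6} \cdot 92 = \frac{7 - 6 + 42}{6} \cdot 92 = \frac{1}{6} \cdot 43 \cdot 92 = \frac{43}{6} \cdot 92 = \frac{1978}{3}$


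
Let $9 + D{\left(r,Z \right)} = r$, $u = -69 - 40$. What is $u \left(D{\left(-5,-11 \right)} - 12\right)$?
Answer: $2834$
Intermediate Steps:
$u = -109$
$D{\left(r,Z \right)} = -9 + r$
$u \left(D{\left(-5,-11 \right)} - 12\right) = - 109 \left(\left(-9 - 5\right) - 12\right) = - 109 \left(-14 - 12\right) = \left(-109\right) \left(-26\right) = 2834$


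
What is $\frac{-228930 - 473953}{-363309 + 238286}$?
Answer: $\frac{702883}{125023} \approx 5.622$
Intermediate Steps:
$\frac{-228930 - 473953}{-363309 + 238286} = - \frac{702883}{-125023} = \left(-702883\right) \left(- \frac{1}{125023}\right) = \frac{702883}{125023}$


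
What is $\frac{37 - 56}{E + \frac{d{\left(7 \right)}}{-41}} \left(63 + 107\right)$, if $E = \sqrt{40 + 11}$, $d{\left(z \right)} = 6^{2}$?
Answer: $- \frac{317832}{5629} - \frac{1085926 \sqrt{51}}{16887} \approx -515.7$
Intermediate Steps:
$d{\left(z \right)} = 36$
$E = \sqrt{51} \approx 7.1414$
$\frac{37 - 56}{E + \frac{d{\left(7 \right)}}{-41}} \left(63 + 107\right) = \frac{37 - 56}{\sqrt{51} + \frac{36}{-41}} \left(63 + 107\right) = - \frac{19}{\sqrt{51} + 36 \left(- \frac{1}{41}\right)} 170 = - \frac{19}{\sqrt{51} - \frac{36}{41}} \cdot 170 = - \frac{19}{- \frac{36}{41} + \sqrt{51}} \cdot 170 = - \frac{3230}{- \frac{36}{41} + \sqrt{51}}$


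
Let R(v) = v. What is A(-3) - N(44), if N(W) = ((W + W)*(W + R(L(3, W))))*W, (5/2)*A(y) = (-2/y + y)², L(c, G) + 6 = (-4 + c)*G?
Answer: 1045538/45 ≈ 23234.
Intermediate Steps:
L(c, G) = -6 + G*(-4 + c) (L(c, G) = -6 + (-4 + c)*G = -6 + G*(-4 + c))
A(y) = 2*(y - 2/y)²/5 (A(y) = 2*(-2/y + y)²/5 = 2*(y - 2/y)²/5)
N(W) = -12*W² (N(W) = ((W + W)*(W + (-6 - 4*W + W*3)))*W = ((2*W)*(W + (-6 - 4*W + 3*W)))*W = ((2*W)*(W + (-6 - W)))*W = ((2*W)*(-6))*W = (-12*W)*W = -12*W²)
A(-3) - N(44) = (⅖)*(-2 + (-3)²)²/(-3)² - (-12)*44² = (⅖)*(⅑)*(-2 + 9)² - (-12)*1936 = (⅖)*(⅑)*7² - 1*(-23232) = (⅖)*(⅑)*49 + 23232 = 98/45 + 23232 = 1045538/45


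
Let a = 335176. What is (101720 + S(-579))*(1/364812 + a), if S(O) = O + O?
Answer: 878310137916079/26058 ≈ 3.3706e+10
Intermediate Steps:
S(O) = 2*O
(101720 + S(-579))*(1/364812 + a) = (101720 + 2*(-579))*(1/364812 + 335176) = (101720 - 1158)*(1/364812 + 335176) = 100562*(122276226913/364812) = 878310137916079/26058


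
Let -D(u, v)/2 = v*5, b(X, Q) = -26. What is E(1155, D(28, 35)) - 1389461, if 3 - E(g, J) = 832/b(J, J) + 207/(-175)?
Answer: -243149343/175 ≈ -1.3894e+6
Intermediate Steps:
D(u, v) = -10*v (D(u, v) = -2*v*5 = -10*v)
E(g, J) = 6332/175 (E(g, J) = 3 - (832/(-26) + 207/(-175)) = 3 - (832*(-1/26) + 207*(-1/175)) = 3 - (-32 - 207/175) = 3 - 1*(-5807/175) = 3 + 5807/175 = 6332/175)
E(1155, D(28, 35)) - 1389461 = 6332/175 - 1389461 = -243149343/175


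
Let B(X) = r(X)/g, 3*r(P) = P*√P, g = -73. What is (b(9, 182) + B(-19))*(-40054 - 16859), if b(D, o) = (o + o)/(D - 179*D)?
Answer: 3452722/267 - 360449*I*√19/73 ≈ 12932.0 - 21523.0*I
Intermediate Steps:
r(P) = P^(3/2)/3 (r(P) = (P*√P)/3 = P^(3/2)/3)
B(X) = -X^(3/2)/219 (B(X) = (X^(3/2)/3)/(-73) = (X^(3/2)/3)*(-1/73) = -X^(3/2)/219)
b(D, o) = -o/(89*D) (b(D, o) = (2*o)/((-178*D)) = (2*o)*(-1/(178*D)) = -o/(89*D))
(b(9, 182) + B(-19))*(-40054 - 16859) = (-1/89*182/9 - (-19)*I*√19/219)*(-40054 - 16859) = (-1/89*182*⅑ - (-19)*I*√19/219)*(-56913) = (-182/801 + 19*I*√19/219)*(-56913) = 3452722/267 - 360449*I*√19/73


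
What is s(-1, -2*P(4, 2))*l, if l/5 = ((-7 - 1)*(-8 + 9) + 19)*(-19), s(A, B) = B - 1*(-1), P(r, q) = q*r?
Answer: 15675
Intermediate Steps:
s(A, B) = 1 + B (s(A, B) = B + 1 = 1 + B)
l = -1045 (l = 5*(((-7 - 1)*(-8 + 9) + 19)*(-19)) = 5*((-8*1 + 19)*(-19)) = 5*((-8 + 19)*(-19)) = 5*(11*(-19)) = 5*(-209) = -1045)
s(-1, -2*P(4, 2))*l = (1 - 4*4)*(-1045) = (1 - 2*8)*(-1045) = (1 - 16)*(-1045) = -15*(-1045) = 15675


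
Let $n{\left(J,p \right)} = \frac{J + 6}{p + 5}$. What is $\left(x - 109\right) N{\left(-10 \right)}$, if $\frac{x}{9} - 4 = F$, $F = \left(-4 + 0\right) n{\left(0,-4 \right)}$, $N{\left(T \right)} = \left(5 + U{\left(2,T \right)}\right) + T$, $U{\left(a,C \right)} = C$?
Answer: $4335$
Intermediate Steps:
$n{\left(J,p \right)} = \frac{6 + J}{5 + p}$
$N{\left(T \right)} = 5 + 2 T$ ($N{\left(T \right)} = \left(5 + T\right) + T = 5 + 2 T$)
$F = -24$ ($F = \left(-4 + 0\right) \frac{6 + 0}{5 - 4} = - 4 \cdot 1^{-1} \cdot 6 = - 4 \cdot 1 \cdot 6 = \left(-4\right) 6 = -24$)
$x = -180$ ($x = 36 + 9 \left(-24\right) = 36 - 216 = -180$)
$\left(x - 109\right) N{\left(-10 \right)} = \left(-180 - 109\right) \left(5 + 2 \left(-10\right)\right) = - 289 \left(5 - 20\right) = \left(-289\right) \left(-15\right) = 4335$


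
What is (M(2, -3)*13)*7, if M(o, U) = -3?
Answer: -273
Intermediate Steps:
(M(2, -3)*13)*7 = -3*13*7 = -39*7 = -273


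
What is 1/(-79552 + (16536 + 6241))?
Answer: -1/56775 ≈ -1.7613e-5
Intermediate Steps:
1/(-79552 + (16536 + 6241)) = 1/(-79552 + 22777) = 1/(-56775) = -1/56775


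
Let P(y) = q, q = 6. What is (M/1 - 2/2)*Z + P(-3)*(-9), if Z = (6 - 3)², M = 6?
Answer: -9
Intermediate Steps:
P(y) = 6
Z = 9 (Z = 3² = 9)
(M/1 - 2/2)*Z + P(-3)*(-9) = (6/1 - 2/2)*9 + 6*(-9) = (6*1 - 2*½)*9 - 54 = (6 - 1)*9 - 54 = 5*9 - 54 = 45 - 54 = -9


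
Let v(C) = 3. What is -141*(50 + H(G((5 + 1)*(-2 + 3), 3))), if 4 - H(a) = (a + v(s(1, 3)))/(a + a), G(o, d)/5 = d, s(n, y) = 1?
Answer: -37647/5 ≈ -7529.4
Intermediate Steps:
G(o, d) = 5*d
H(a) = 4 - (3 + a)/(2*a) (H(a) = 4 - (a + 3)/(a + a) = 4 - (3 + a)/(2*a))
-141*(50 + H(G((5 + 1)*(-2 + 3), 3))) = -141*(50 + (-3 + 7*(5*3))/(2*((5*3)))) = -141*(50 + (½)*(-3 + 7*15)/15) = -141*(50 + (½)*(1/15)*(-3 + 105)) = -141*(50 + (½)*(1/15)*102) = -141*(50 + 17/5) = -141*267/5 = -37647/5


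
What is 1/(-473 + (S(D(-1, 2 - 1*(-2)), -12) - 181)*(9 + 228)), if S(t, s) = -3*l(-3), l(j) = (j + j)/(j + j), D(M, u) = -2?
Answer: -1/44081 ≈ -2.2686e-5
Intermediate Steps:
l(j) = 1 (l(j) = (2*j)/((2*j)) = (2*j)*(1/(2*j)) = 1)
S(t, s) = -3 (S(t, s) = -3*1 = -3)
1/(-473 + (S(D(-1, 2 - 1*(-2)), -12) - 181)*(9 + 228)) = 1/(-473 + (-3 - 181)*(9 + 228)) = 1/(-473 - 184*237) = 1/(-473 - 43608) = 1/(-44081) = -1/44081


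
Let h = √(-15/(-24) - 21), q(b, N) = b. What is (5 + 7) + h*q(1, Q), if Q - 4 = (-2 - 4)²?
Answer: 12 + I*√326/4 ≈ 12.0 + 4.5139*I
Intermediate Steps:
Q = 40 (Q = 4 + (-2 - 4)² = 4 + (-6)² = 4 + 36 = 40)
h = I*√326/4 (h = √(-15*(-1/24) - 21) = √(5/8 - 21) = √(-163/8) = I*√326/4 ≈ 4.5139*I)
(5 + 7) + h*q(1, Q) = (5 + 7) + (I*√326/4)*1 = 12 + I*√326/4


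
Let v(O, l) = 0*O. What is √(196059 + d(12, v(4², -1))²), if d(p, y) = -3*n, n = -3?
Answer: 2*√49035 ≈ 442.88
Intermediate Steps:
v(O, l) = 0
d(p, y) = 9 (d(p, y) = -3*(-3) = 9)
√(196059 + d(12, v(4², -1))²) = √(196059 + 9²) = √(196059 + 81) = √196140 = 2*√49035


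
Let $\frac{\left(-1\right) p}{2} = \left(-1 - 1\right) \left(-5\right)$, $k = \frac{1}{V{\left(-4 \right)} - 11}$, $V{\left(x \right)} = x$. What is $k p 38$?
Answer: $\frac{152}{3} \approx 50.667$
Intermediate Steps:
$k = - \frac{1}{15}$ ($k = \frac{1}{-4 - 11} = \frac{1}{-15} = - \frac{1}{15} \approx -0.066667$)
$p = -20$ ($p = - 2 \left(-1 - 1\right) \left(-5\right) = - 2 \left(\left(-2\right) \left(-5\right)\right) = \left(-2\right) 10 = -20$)
$k p 38 = \left(- \frac{1}{15}\right) \left(-20\right) 38 = \frac{4}{3} \cdot 38 = \frac{152}{3}$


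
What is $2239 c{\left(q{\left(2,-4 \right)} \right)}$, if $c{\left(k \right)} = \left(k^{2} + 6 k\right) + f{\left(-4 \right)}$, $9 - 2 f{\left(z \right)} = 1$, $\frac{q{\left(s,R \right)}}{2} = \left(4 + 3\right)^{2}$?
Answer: $22828844$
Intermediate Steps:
$q{\left(s,R \right)} = 98$ ($q{\left(s,R \right)} = 2 \left(4 + 3\right)^{2} = 2 \cdot 7^{2} = 2 \cdot 49 = 98$)
$f{\left(z \right)} = 4$ ($f{\left(z \right)} = \frac{9}{2} - \frac{1}{2} = 4$)
$c{\left(k \right)} = 4 + k^{2} + 6 k$ ($c{\left(k \right)} = \left(k^{2} + 6 k\right) + 4 = 4 + k^{2} + 6 k$)
$2239 c{\left(q{\left(2,-4 \right)} \right)} = 2239 \left(4 + 98^{2} + 6 \cdot 98\right) = 2239 \left(4 + 9604 + 588\right) = 2239 \cdot 10196 = 22828844$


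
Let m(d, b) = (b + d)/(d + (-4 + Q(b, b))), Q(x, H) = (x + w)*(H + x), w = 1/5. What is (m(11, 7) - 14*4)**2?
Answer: 905648836/290521 ≈ 3117.3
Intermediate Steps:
w = 1/5 ≈ 0.20000
Q(x, H) = (1/5 + x)*(H + x) (Q(x, H) = (x + 1/5)*(H + x) = (1/5 + x)*(H + x))
m(d, b) = (b + d)/(-4 + d + 2*b**2 + 2*b/5) (m(d, b) = (b + d)/(d + (-4 + (b**2 + b/5 + b/5 + b*b))) = (b + d)/(d + (-4 + (b**2 + b/5 + b/5 + b**2))) = (b + d)/(d + (-4 + (2*b**2 + 2*b/5))) = (b + d)/(d + (-4 + 2*b**2 + 2*b/5)) = (b + d)/(-4 + d + 2*b**2 + 2*b/5))
(m(11, 7) - 14*4)**2 = (5*(7 + 11)/(-20 + 2*7 + 5*11 + 10*7**2) - 14*4)**2 = (5*18/(-20 + 14 + 55 + 10*49) - 56)**2 = (5*18/(-20 + 14 + 55 + 490) - 56)**2 = (5*18/539 - 56)**2 = (5*(1/539)*18 - 56)**2 = (90/539 - 56)**2 = (-30094/539)**2 = 905648836/290521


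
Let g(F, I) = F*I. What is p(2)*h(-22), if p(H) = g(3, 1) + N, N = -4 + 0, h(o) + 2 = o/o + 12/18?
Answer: ⅓ ≈ 0.33333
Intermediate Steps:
h(o) = -⅓ (h(o) = -2 + (o/o + 12/18) = -2 + (1 + 12*(1/18)) = -2 + (1 + ⅔) = -2 + 5/3 = -⅓)
N = -4
p(H) = -1 (p(H) = 3*1 - 4 = 3 - 4 = -1)
p(2)*h(-22) = -1*(-⅓) = ⅓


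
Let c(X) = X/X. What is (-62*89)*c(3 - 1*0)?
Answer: -5518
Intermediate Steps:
c(X) = 1
(-62*89)*c(3 - 1*0) = -62*89*1 = -5518*1 = -5518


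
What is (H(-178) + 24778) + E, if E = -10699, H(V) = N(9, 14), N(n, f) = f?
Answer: 14093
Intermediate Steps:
H(V) = 14
(H(-178) + 24778) + E = (14 + 24778) - 10699 = 24792 - 10699 = 14093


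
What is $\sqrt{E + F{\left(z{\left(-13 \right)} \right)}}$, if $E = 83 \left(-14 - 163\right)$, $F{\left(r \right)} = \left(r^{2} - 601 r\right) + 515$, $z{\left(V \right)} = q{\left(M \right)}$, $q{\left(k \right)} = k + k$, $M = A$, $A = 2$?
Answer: $2 i \sqrt{4141} \approx 128.7 i$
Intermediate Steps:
$M = 2$
$q{\left(k \right)} = 2 k$
$z{\left(V \right)} = 4$ ($z{\left(V \right)} = 2 \cdot 2 = 4$)
$F{\left(r \right)} = 515 + r^{2} - 601 r$
$E = -14691$ ($E = 83 \left(-177\right) = -14691$)
$\sqrt{E + F{\left(z{\left(-13 \right)} \right)}} = \sqrt{-14691 + \left(515 + 4^{2} - 2404\right)} = \sqrt{-14691 + \left(515 + 16 - 2404\right)} = \sqrt{-14691 - 1873} = \sqrt{-16564} = 2 i \sqrt{4141}$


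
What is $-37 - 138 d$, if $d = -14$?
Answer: $1895$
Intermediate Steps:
$-37 - 138 d = -37 - -1932 = -37 + 1932 = 1895$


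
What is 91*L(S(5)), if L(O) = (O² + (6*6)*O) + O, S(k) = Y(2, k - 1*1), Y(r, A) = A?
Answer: 14924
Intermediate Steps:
S(k) = -1 + k (S(k) = k - 1*1 = k - 1 = -1 + k)
L(O) = O² + 37*O (L(O) = (O² + 36*O) + O = O² + 37*O)
91*L(S(5)) = 91*((-1 + 5)*(37 + (-1 + 5))) = 91*(4*(37 + 4)) = 91*(4*41) = 91*164 = 14924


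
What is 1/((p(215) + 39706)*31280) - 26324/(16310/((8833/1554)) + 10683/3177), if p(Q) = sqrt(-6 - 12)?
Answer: 3*(-2567447444281280*sqrt(2) + 33981022737891657563*I)/(280191569398480*(-39706*I + 3*sqrt(2))) ≈ -9.1632 - 4.5475e-13*I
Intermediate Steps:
p(Q) = 3*I*sqrt(2) (p(Q) = sqrt(-18) = 3*I*sqrt(2))
1/((p(215) + 39706)*31280) - 26324/(16310/((8833/1554)) + 10683/3177) = 1/((3*I*sqrt(2) + 39706)*31280) - 26324/(16310/((8833/1554)) + 10683/3177) = (1/31280)/(39706 + 3*I*sqrt(2)) - 26324/(16310/((8833*(1/1554))) + 10683*(1/3177)) = 1/(31280*(39706 + 3*I*sqrt(2))) - 26324/(16310/(8833/1554) + 1187/353) = 1/(31280*(39706 + 3*I*sqrt(2))) - 26324/(16310*(1554/8833) + 1187/353) = 1/(31280*(39706 + 3*I*sqrt(2))) - 26324/(25345740/8833 + 1187/353) = 1/(31280*(39706 + 3*I*sqrt(2))) - 26324/8957530991/3118049 = 1/(31280*(39706 + 3*I*sqrt(2))) - 26324*3118049/8957530991 = 1/(31280*(39706 + 3*I*sqrt(2))) - 82079521876/8957530991 = -82079521876/8957530991 + 1/(31280*(39706 + 3*I*sqrt(2)))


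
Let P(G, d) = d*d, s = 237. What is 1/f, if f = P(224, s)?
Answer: 1/56169 ≈ 1.7803e-5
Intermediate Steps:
P(G, d) = d²
f = 56169 (f = 237² = 56169)
1/f = 1/56169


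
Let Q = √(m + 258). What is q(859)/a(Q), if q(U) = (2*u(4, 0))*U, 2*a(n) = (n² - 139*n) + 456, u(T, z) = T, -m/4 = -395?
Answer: -15764368/15124781 - 955208*√1838/15124781 ≈ -3.7499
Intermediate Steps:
m = 1580 (m = -4*(-395) = 1580)
Q = √1838 (Q = √(1580 + 258) = √1838 ≈ 42.872)
a(n) = 228 + n²/2 - 139*n/2 (a(n) = ((n² - 139*n) + 456)/2 = (456 + n² - 139*n)/2 = 228 + n²/2 - 139*n/2)
q(U) = 8*U (q(U) = (2*4)*U = 8*U)
q(859)/a(Q) = (8*859)/(228 + (√1838)²/2 - 139*√1838/2) = 6872/(228 + (½)*1838 - 139*√1838/2) = 6872/(228 + 919 - 139*√1838/2) = 6872/(1147 - 139*√1838/2)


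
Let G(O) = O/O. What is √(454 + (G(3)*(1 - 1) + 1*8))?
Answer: √462 ≈ 21.494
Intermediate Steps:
G(O) = 1
√(454 + (G(3)*(1 - 1) + 1*8)) = √(454 + (1*(1 - 1) + 1*8)) = √(454 + (1*0 + 8)) = √(454 + (0 + 8)) = √(454 + 8) = √462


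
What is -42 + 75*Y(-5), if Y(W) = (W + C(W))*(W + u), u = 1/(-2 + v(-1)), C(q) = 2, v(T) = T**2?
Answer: 1308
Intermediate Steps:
u = -1 (u = 1/(-2 + (-1)**2) = 1/(-2 + 1) = 1/(-1) = -1)
Y(W) = (-1 + W)*(2 + W) (Y(W) = (W + 2)*(W - 1) = (2 + W)*(-1 + W) = (-1 + W)*(2 + W))
-42 + 75*Y(-5) = -42 + 75*(-2 - 5 + (-5)**2) = -42 + 75*(-2 - 5 + 25) = -42 + 75*18 = -42 + 1350 = 1308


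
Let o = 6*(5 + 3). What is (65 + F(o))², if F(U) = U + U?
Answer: 25921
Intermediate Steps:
o = 48 (o = 6*8 = 48)
F(U) = 2*U
(65 + F(o))² = (65 + 2*48)² = (65 + 96)² = 161² = 25921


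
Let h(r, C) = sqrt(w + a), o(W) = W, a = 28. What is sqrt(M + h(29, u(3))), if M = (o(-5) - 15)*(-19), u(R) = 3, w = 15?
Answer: sqrt(380 + sqrt(43)) ≈ 19.661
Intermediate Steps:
h(r, C) = sqrt(43) (h(r, C) = sqrt(15 + 28) = sqrt(43))
M = 380 (M = (-5 - 15)*(-19) = -20*(-19) = 380)
sqrt(M + h(29, u(3))) = sqrt(380 + sqrt(43))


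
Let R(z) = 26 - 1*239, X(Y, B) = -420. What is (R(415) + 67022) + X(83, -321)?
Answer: 66389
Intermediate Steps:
R(z) = -213 (R(z) = 26 - 239 = -213)
(R(415) + 67022) + X(83, -321) = (-213 + 67022) - 420 = 66809 - 420 = 66389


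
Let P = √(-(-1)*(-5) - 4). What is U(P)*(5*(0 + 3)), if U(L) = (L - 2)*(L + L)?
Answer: -270 - 180*I ≈ -270.0 - 180.0*I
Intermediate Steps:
P = 3*I (P = √(-1*5 - 4) = √(-5 - 4) = √(-9) = 3*I ≈ 3.0*I)
U(L) = 2*L*(-2 + L) (U(L) = (-2 + L)*(2*L) = 2*L*(-2 + L))
U(P)*(5*(0 + 3)) = (2*(3*I)*(-2 + 3*I))*(5*(0 + 3)) = (6*I*(-2 + 3*I))*(5*3) = (6*I*(-2 + 3*I))*15 = 90*I*(-2 + 3*I)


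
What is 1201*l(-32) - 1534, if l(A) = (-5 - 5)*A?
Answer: 382786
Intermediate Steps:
l(A) = -10*A
1201*l(-32) - 1534 = 1201*(-10*(-32)) - 1534 = 1201*320 - 1534 = 384320 - 1534 = 382786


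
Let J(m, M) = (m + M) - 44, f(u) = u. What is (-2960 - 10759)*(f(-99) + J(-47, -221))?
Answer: 5638509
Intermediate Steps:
J(m, M) = -44 + M + m (J(m, M) = (M + m) - 44 = -44 + M + m)
(-2960 - 10759)*(f(-99) + J(-47, -221)) = (-2960 - 10759)*(-99 + (-44 - 221 - 47)) = -13719*(-99 - 312) = -13719*(-411) = 5638509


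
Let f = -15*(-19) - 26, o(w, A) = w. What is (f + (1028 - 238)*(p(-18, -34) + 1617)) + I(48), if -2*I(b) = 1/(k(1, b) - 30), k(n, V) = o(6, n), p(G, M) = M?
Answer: 60039793/48 ≈ 1.2508e+6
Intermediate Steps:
f = 259 (f = 285 - 26 = 259)
k(n, V) = 6
I(b) = 1/48 (I(b) = -1/(2*(6 - 30)) = -1/2/(-24) = -1/2*(-1/24) = 1/48)
(f + (1028 - 238)*(p(-18, -34) + 1617)) + I(48) = (259 + (1028 - 238)*(-34 + 1617)) + 1/48 = (259 + 790*1583) + 1/48 = (259 + 1250570) + 1/48 = 1250829 + 1/48 = 60039793/48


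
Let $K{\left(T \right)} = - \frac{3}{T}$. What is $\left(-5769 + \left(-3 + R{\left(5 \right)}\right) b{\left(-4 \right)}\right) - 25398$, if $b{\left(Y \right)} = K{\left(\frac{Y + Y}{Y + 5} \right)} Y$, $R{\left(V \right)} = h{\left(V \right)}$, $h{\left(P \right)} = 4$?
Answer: $- \frac{62337}{2} \approx -31169.0$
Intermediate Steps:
$R{\left(V \right)} = 4$
$b{\left(Y \right)} = - \frac{15}{2} - \frac{3 Y}{2}$ ($b{\left(Y \right)} = - \frac{3}{\left(Y + Y\right) \frac{1}{Y + 5}} Y = - \frac{3}{2 Y \frac{1}{5 + Y}} Y = - 3 \frac{5 + Y}{2 Y} Y = - \frac{3 \left(5 + Y\right)}{2 Y} Y = - \frac{15}{2} - \frac{3 Y}{2}$)
$\left(-5769 + \left(-3 + R{\left(5 \right)}\right) b{\left(-4 \right)}\right) - 25398 = \left(-5769 + \left(-3 + 4\right) \left(- \frac{15}{2} - -6\right)\right) - 25398 = \left(-5769 + 1 \left(- \frac{15}{2} + 6\right)\right) - 25398 = \left(-5769 + 1 \left(- \frac{3}{2}\right)\right) - 25398 = \left(-5769 - \frac{3}{2}\right) - 25398 = - \frac{11541}{2} - 25398 = - \frac{62337}{2}$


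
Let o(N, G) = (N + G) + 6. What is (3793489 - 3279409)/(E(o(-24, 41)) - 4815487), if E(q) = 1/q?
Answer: -295596/2768905 ≈ -0.10676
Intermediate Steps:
o(N, G) = 6 + G + N (o(N, G) = (G + N) + 6 = 6 + G + N)
(3793489 - 3279409)/(E(o(-24, 41)) - 4815487) = (3793489 - 3279409)/(1/(6 + 41 - 24) - 4815487) = 514080/(1/23 - 4815487) = 514080/(-110756200/23) = 514080*(-23/110756200) = -295596/2768905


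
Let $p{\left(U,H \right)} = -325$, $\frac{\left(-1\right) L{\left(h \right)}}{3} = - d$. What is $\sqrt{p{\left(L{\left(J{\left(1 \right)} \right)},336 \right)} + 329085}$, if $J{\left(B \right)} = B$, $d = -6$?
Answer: $2 \sqrt{82190} \approx 573.38$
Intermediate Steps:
$L{\left(h \right)} = -18$ ($L{\left(h \right)} = - 3 \left(\left(-1\right) \left(-6\right)\right) = \left(-3\right) 6 = -18$)
$\sqrt{p{\left(L{\left(J{\left(1 \right)} \right)},336 \right)} + 329085} = \sqrt{-325 + 329085} = \sqrt{328760} = 2 \sqrt{82190}$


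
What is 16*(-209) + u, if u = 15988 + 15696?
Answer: 28340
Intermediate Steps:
u = 31684
16*(-209) + u = 16*(-209) + 31684 = -3344 + 31684 = 28340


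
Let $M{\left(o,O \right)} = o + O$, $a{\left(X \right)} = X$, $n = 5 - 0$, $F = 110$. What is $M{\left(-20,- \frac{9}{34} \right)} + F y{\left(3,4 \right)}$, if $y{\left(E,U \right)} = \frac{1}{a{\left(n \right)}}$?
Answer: $\frac{59}{34} \approx 1.7353$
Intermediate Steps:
$n = 5$ ($n = 5 + 0 = 5$)
$y{\left(E,U \right)} = \frac{1}{5}$
$M{\left(o,O \right)} = O + o$
$M{\left(-20,- \frac{9}{34} \right)} + F y{\left(3,4 \right)} = \left(- \frac{9}{34} - 20\right) + 110 \cdot \frac{1}{5} = \left(\left(-9\right) \frac{1}{34} - 20\right) + 22 = \left(- \frac{9}{34} - 20\right) + 22 = - \frac{689}{34} + 22 = \frac{59}{34}$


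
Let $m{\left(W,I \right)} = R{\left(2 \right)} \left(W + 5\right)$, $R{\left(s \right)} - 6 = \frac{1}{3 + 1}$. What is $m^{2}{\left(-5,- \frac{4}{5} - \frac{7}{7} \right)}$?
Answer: $0$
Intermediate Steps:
$R{\left(s \right)} = \frac{25}{4}$ ($R{\left(s \right)} = 6 + \frac{1}{3 + 1} = 6 + \frac{1}{4} = \frac{25}{4}$)
$m{\left(W,I \right)} = \frac{125}{4} + \frac{25 W}{4}$ ($m{\left(W,I \right)} = \frac{25 \left(W + 5\right)}{4} = \frac{25 \left(5 + W\right)}{4} = \frac{125}{4} + \frac{25 W}{4}$)
$m^{2}{\left(-5,- \frac{4}{5} - \frac{7}{7} \right)} = \left(\frac{125}{4} + \frac{25}{4} \left(-5\right)\right)^{2} = \left(\frac{125}{4} - \frac{125}{4}\right)^{2} = 0^{2} = 0$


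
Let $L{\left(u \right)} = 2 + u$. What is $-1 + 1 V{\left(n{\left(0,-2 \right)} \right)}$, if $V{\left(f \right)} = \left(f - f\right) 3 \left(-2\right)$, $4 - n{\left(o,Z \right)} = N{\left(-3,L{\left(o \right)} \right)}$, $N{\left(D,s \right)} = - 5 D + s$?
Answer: $-1$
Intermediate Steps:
$N{\left(D,s \right)} = s - 5 D$
$n{\left(o,Z \right)} = -13 - o$ ($n{\left(o,Z \right)} = 4 - \left(\left(2 + o\right) - -15\right) = 4 - \left(\left(2 + o\right) + 15\right) = 4 - \left(17 + o\right) = -13 - o$)
$V{\left(f \right)} = 0$ ($V{\left(f \right)} = 0 \cdot 3 \left(-2\right) = 0 \left(-2\right) = 0$)
$-1 + 1 V{\left(n{\left(0,-2 \right)} \right)} = -1 + 1 \cdot 0 = -1 + 0 = -1$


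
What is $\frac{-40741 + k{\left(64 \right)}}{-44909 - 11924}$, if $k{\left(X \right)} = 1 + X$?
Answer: $\frac{40676}{56833} \approx 0.71571$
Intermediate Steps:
$\frac{-40741 + k{\left(64 \right)}}{-44909 - 11924} = \frac{-40741 + \left(1 + 64\right)}{-44909 - 11924} = \frac{-40741 + 65}{-56833} = \left(-40676\right) \left(- \frac{1}{56833}\right) = \frac{40676}{56833}$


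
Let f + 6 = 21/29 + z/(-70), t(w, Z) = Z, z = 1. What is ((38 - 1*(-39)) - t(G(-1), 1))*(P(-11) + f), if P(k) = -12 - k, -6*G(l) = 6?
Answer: -485222/1015 ≈ -478.05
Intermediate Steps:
G(l) = -1 (G(l) = -1/6*6 = -1)
f = -10739/2030 (f = -6 + (21/29 + 1/(-70)) = -6 + (21*(1/29) + 1*(-1/70)) = -6 + (21/29 - 1/70) = -6 + 1441/2030 = -10739/2030 ≈ -5.2901)
((38 - 1*(-39)) - t(G(-1), 1))*(P(-11) + f) = ((38 - 1*(-39)) - 1*1)*((-12 - 1*(-11)) - 10739/2030) = ((38 + 39) - 1)*((-12 + 11) - 10739/2030) = (77 - 1)*(-1 - 10739/2030) = 76*(-12769/2030) = -485222/1015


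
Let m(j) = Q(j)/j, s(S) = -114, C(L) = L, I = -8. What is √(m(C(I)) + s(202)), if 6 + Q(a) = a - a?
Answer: I*√453/2 ≈ 10.642*I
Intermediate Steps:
Q(a) = -6 (Q(a) = -6 + (a - a) = -6 + 0 = -6)
m(j) = -6/j
√(m(C(I)) + s(202)) = √(-6/(-8) - 114) = √(-6*(-⅛) - 114) = √(¾ - 114) = √(-453/4) = I*√453/2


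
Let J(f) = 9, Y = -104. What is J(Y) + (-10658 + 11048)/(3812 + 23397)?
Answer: 18867/2093 ≈ 9.0143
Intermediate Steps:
J(Y) + (-10658 + 11048)/(3812 + 23397) = 9 + (-10658 + 11048)/(3812 + 23397) = 9 + 390/27209 = 9 + 390*(1/27209) = 9 + 30/2093 = 18867/2093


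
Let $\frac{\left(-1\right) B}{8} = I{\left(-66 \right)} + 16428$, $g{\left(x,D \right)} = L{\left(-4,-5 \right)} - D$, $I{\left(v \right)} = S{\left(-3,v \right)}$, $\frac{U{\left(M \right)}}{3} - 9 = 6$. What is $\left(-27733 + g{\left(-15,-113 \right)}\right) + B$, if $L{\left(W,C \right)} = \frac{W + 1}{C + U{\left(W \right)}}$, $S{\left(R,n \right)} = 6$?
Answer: $- \frac{6363683}{40} \approx -1.5909 \cdot 10^{5}$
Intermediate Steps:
$U{\left(M \right)} = 45$ ($U{\left(M \right)} = 27 + 3 \cdot 6 = 27 + 18 = 45$)
$I{\left(v \right)} = 6$
$L{\left(W,C \right)} = \frac{1 + W}{45 + C}$ ($L{\left(W,C \right)} = \frac{W + 1}{C + 45} = \frac{1 + W}{45 + C}$)
$g{\left(x,D \right)} = - \frac{3}{40} - D$ ($g{\left(x,D \right)} = \frac{1 - 4}{45 - 5} - D = \frac{1}{40} \left(-3\right) - D = - \frac{3}{40} - D$)
$B = -131472$ ($B = - 8 \left(6 + 16428\right) = \left(-8\right) 16434 = -131472$)
$\left(-27733 + g{\left(-15,-113 \right)}\right) + B = \left(-27733 - - \frac{4517}{40}\right) - 131472 = \left(-27733 + \left(- \frac{3}{40} + 113\right)\right) - 131472 = \left(-27733 + \frac{4517}{40}\right) - 131472 = - \frac{1104803}{40} - 131472 = - \frac{6363683}{40}$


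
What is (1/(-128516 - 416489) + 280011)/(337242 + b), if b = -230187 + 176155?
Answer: 76303697527/77175433025 ≈ 0.98870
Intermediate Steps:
b = -54032
(1/(-128516 - 416489) + 280011)/(337242 + b) = (1/(-128516 - 416489) + 280011)/(337242 - 54032) = (1/(-545005) + 280011)/283210 = (-1/545005 + 280011)*(1/283210) = (152607395054/545005)*(1/283210) = 76303697527/77175433025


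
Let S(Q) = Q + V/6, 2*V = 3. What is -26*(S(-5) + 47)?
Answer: -2197/2 ≈ -1098.5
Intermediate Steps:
V = 3/2 (V = (½)*3 = 3/2 ≈ 1.5000)
S(Q) = ¼ + Q (S(Q) = Q + (3/2)/6 = Q + (3/2)*(⅙) = Q + ¼ = ¼ + Q)
-26*(S(-5) + 47) = -26*((¼ - 5) + 47) = -26*(-19/4 + 47) = -26*169/4 = -2197/2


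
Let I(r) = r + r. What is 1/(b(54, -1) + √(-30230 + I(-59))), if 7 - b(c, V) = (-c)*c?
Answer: 2923/8574277 - 6*I*√843/8574277 ≈ 0.0003409 - 2.0317e-5*I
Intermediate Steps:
b(c, V) = 7 + c² (b(c, V) = 7 - (-c)*c = 7 - (-1)*c² = 7 + c²)
I(r) = 2*r
1/(b(54, -1) + √(-30230 + I(-59))) = 1/((7 + 54²) + √(-30230 + 2*(-59))) = 1/((7 + 2916) + √(-30230 - 118)) = 1/(2923 + √(-30348)) = 1/(2923 + 6*I*√843)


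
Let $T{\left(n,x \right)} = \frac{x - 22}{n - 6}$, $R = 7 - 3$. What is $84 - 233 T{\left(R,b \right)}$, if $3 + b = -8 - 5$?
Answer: $-4343$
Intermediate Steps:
$R = 4$ ($R = 7 - 3 = 4$)
$b = -16$ ($b = -3 - 13 = -16$)
$T{\left(n,x \right)} = \frac{-22 + x}{-6 + n}$
$84 - 233 T{\left(R,b \right)} = 84 - 233 \frac{-22 - 16}{-6 + 4} = 84 - 233 \frac{1}{-2} \left(-38\right) = 84 - 233 \left(\left(- \frac{1}{2}\right) \left(-38\right)\right) = 84 - 4427 = -4343$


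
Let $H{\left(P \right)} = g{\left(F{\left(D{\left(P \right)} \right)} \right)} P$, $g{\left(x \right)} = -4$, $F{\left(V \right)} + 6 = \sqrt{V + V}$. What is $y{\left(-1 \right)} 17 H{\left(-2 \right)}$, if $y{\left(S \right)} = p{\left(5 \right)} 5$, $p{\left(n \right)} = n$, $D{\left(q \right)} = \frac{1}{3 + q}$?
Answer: $3400$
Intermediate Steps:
$F{\left(V \right)} = -6 + \sqrt{2} \sqrt{V}$ ($F{\left(V \right)} = -6 + \sqrt{V + V} = -6 + \sqrt{2 V} = -6 + \sqrt{2} \sqrt{V}$)
$H{\left(P \right)} = - 4 P$
$y{\left(S \right)} = 25$ ($y{\left(S \right)} = 5 \cdot 5 = 25$)
$y{\left(-1 \right)} 17 H{\left(-2 \right)} = 25 \cdot 17 \left(\left(-4\right) \left(-2\right)\right) = 425 \cdot 8 = 3400$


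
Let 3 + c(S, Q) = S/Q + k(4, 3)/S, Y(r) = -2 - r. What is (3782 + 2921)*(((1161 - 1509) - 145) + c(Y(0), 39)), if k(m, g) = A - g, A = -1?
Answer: -129153404/39 ≈ -3.3116e+6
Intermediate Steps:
k(m, g) = -1 - g
c(S, Q) = -3 - 4/S + S/Q (c(S, Q) = -3 + (S/Q + (-1 - 1*3)/S) = -3 + (S/Q + (-1 - 3)/S) = -3 + (S/Q - 4/S) = -3 + (-4/S + S/Q) = -3 - 4/S + S/Q)
(3782 + 2921)*(((1161 - 1509) - 145) + c(Y(0), 39)) = (3782 + 2921)*(((1161 - 1509) - 145) + (-3 - 4/(-2 - 1*0) + (-2 - 1*0)/39)) = 6703*((-348 - 145) + (-3 - 4/(-2 + 0) + (-2 + 0)*(1/39))) = 6703*(-493 + (-3 - 4/(-2) - 2*1/39)) = 6703*(-493 + (-3 - 4*(-½) - 2/39)) = 6703*(-493 + (-3 + 2 - 2/39)) = 6703*(-493 - 41/39) = 6703*(-19268/39) = -129153404/39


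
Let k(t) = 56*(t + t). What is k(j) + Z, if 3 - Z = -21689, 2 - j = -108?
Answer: 34012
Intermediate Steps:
j = 110 (j = 2 - 1*(-108) = 2 + 108 = 110)
Z = 21692 (Z = 3 - 1*(-21689) = 3 + 21689 = 21692)
k(t) = 112*t (k(t) = 56*(2*t) = 112*t)
k(j) + Z = 112*110 + 21692 = 12320 + 21692 = 34012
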